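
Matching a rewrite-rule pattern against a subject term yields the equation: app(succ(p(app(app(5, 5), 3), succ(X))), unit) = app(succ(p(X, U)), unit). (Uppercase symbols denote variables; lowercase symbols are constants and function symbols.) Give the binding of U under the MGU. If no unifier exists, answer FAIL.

succ(app(app(5, 5), 3))

Decompose app/2: succ(p(app(app(5, 5), 3), succ(X))) = succ(p(X, U)),  unit = unit.
Decompose succ/1: p(app(app(5, 5), 3), succ(X)) = p(X, U).
Decompose p/2: app(app(5, 5), 3) = X,  succ(X) = U.
Bind X := app(app(5, 5), 3); substituting into the one remaining equation that mentions X gives: succ(app(app(5, 5), 3)) = U.
Bind U := succ(app(app(5, 5), 3)); no other remaining equation mentions U.
Delete trivial equation unit = unit.
MGU = { X -> app(app(5, 5), 3), U -> succ(app(app(5, 5), 3)) }, so U -> succ(app(app(5, 5), 3)).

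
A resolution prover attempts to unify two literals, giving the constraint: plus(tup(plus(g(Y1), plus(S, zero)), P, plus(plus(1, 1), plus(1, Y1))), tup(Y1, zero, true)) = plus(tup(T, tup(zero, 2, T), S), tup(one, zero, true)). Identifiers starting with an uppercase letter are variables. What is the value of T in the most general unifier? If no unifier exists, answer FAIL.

Decompose plus/2: tup(plus(g(Y1), plus(S, zero)), P, plus(plus(1, 1), plus(1, Y1))) = tup(T, tup(zero, 2, T), S),  tup(Y1, zero, true) = tup(one, zero, true).
Decompose tup/3: plus(g(Y1), plus(S, zero)) = T,  P = tup(zero, 2, T),  plus(plus(1, 1), plus(1, Y1)) = S.
Bind T := plus(g(Y1), plus(S, zero)); substituting into the one remaining equation that mentions T gives: P = tup(zero, 2, plus(g(Y1), plus(S, zero))).
Bind P := tup(zero, 2, plus(g(Y1), plus(S, zero))); no other remaining equation mentions P.
Bind S := plus(plus(1, 1), plus(1, Y1)); no other remaining equation mentions S. Substituting into the earlier bindings gives T := plus(g(Y1), plus(plus(plus(1, 1), plus(1, Y1)), zero)), P := tup(zero, 2, plus(g(Y1), plus(plus(plus(1, 1), plus(1, Y1)), zero))).
Decompose tup/3: Y1 = one,  zero = zero,  true = true.
Bind Y1 := one; no other remaining equation mentions Y1. Substituting into the earlier bindings gives T := plus(g(one), plus(plus(plus(1, 1), plus(1, one)), zero)), P := tup(zero, 2, plus(g(one), plus(plus(plus(1, 1), plus(1, one)), zero))), S := plus(plus(1, 1), plus(1, one)).
Delete trivial equation zero = zero.
Delete trivial equation true = true.
MGU = { T ↦ plus(g(one), plus(plus(plus(1, 1), plus(1, one)), zero)), P ↦ tup(zero, 2, plus(g(one), plus(plus(plus(1, 1), plus(1, one)), zero))), S ↦ plus(plus(1, 1), plus(1, one)), Y1 ↦ one }, so T ↦ plus(g(one), plus(plus(plus(1, 1), plus(1, one)), zero)).

plus(g(one), plus(plus(plus(1, 1), plus(1, one)), zero))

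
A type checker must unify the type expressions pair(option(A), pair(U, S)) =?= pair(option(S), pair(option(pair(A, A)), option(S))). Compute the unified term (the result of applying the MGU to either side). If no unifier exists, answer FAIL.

Decompose pair/2: option(A) =?= option(S),  pair(U, S) =?= pair(option(pair(A, A)), option(S)).
Decompose option/1: A =?= S.
Bind A := S; substituting into the remaining equation gives: pair(U, S) =?= pair(option(pair(S, S)), option(S)).
Decompose pair/2: U =?= option(pair(S, S)),  S =?= option(S).
Bind U := option(pair(S, S)); no other remaining equation mentions U.
Occurs check fails: S occurs in option(S); the equation S =?= option(S) has no finite solution.

FAIL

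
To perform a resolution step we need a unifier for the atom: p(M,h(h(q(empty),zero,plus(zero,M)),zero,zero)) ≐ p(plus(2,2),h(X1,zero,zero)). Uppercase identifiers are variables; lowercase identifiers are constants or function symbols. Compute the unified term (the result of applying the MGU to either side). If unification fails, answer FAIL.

Decompose p/2: M ≐ plus(2,2),  h(h(q(empty),zero,plus(zero,M)),zero,zero) ≐ h(X1,zero,zero).
Bind M := plus(2,2); substituting into the remaining equation gives: h(h(q(empty),zero,plus(zero,plus(2,2))),zero,zero) ≐ h(X1,zero,zero).
Decompose h/3: h(q(empty),zero,plus(zero,plus(2,2))) ≐ X1,  zero ≐ zero,  zero ≐ zero.
Bind X1 := h(q(empty),zero,plus(zero,plus(2,2))); no other remaining equation mentions X1.
Delete trivial equation zero ≐ zero.
Delete trivial equation zero ≐ zero.
Applying the MGU to either side gives p(plus(2,2),h(h(q(empty),zero,plus(zero,plus(2,2))),zero,zero)).

p(plus(2,2),h(h(q(empty),zero,plus(zero,plus(2,2))),zero,zero))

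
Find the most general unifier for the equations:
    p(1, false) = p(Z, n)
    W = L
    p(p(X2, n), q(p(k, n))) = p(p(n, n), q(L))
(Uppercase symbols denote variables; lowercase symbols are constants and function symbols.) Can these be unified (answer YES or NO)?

NO

Decompose p/2: 1 = Z,  false = n.
Bind Z := 1; no other remaining equation mentions Z.
Clash: constants false and n differ; no unifier exists.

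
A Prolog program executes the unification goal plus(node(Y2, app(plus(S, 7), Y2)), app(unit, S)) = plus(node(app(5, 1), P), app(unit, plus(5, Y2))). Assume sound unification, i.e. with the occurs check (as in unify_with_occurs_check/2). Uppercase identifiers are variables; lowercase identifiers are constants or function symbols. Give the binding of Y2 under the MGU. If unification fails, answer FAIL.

app(5, 1)

Decompose plus/2: node(Y2, app(plus(S, 7), Y2)) = node(app(5, 1), P),  app(unit, S) = app(unit, plus(5, Y2)).
Decompose node/2: Y2 = app(5, 1),  app(plus(S, 7), Y2) = P.
Bind Y2 := app(5, 1); substituting into the remaining equations gives: app(plus(S, 7), app(5, 1)) = P,  app(unit, S) = app(unit, plus(5, app(5, 1))).
Bind P := app(plus(S, 7), app(5, 1)); no other remaining equation mentions P.
Decompose app/2: unit = unit,  S = plus(5, app(5, 1)).
Delete trivial equation unit = unit.
Bind S := plus(5, app(5, 1)). Substituting into the earlier binding gives P := app(plus(plus(5, app(5, 1)), 7), app(5, 1)).
MGU = { Y2 -> app(5, 1), P -> app(plus(plus(5, app(5, 1)), 7), app(5, 1)), S -> plus(5, app(5, 1)) }, so Y2 -> app(5, 1).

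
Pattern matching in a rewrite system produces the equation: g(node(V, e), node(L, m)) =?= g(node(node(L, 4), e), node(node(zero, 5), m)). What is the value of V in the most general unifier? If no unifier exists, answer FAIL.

Decompose g/2: node(V, e) =?= node(node(L, 4), e),  node(L, m) =?= node(node(zero, 5), m).
Decompose node/2: V =?= node(L, 4),  e =?= e.
Bind V := node(L, 4); no other remaining equation mentions V.
Delete trivial equation e =?= e.
Decompose node/2: L =?= node(zero, 5),  m =?= m.
Bind L := node(zero, 5); no other remaining equation mentions L. Substituting into the earlier binding gives V := node(node(zero, 5), 4).
Delete trivial equation m =?= m.
MGU = { V ↦ node(node(zero, 5), 4), L ↦ node(zero, 5) }, so V ↦ node(node(zero, 5), 4).

node(node(zero, 5), 4)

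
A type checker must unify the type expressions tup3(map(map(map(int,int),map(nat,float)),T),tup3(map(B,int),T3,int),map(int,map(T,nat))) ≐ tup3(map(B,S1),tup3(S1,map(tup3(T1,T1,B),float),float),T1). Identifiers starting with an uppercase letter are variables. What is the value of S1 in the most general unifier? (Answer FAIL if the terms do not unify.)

FAIL

Decompose tup3/3: map(map(map(int,int),map(nat,float)),T) ≐ map(B,S1),  tup3(map(B,int),T3,int) ≐ tup3(S1,map(tup3(T1,T1,B),float),float),  map(int,map(T,nat)) ≐ T1.
Decompose map/2: map(map(int,int),map(nat,float)) ≐ B,  T ≐ S1.
Bind B := map(map(int,int),map(nat,float)); substituting into the one remaining equation that mentions B gives: tup3(map(map(map(int,int),map(nat,float)),int),T3,int) ≐ tup3(S1,map(tup3(T1,T1,map(map(int,int),map(nat,float))),float),float).
Bind T := S1; substituting into the one remaining equation that mentions T gives: map(int,map(S1,nat)) ≐ T1.
Decompose tup3/3: map(map(map(int,int),map(nat,float)),int) ≐ S1,  T3 ≐ map(tup3(T1,T1,map(map(int,int),map(nat,float))),float),  int ≐ float.
Bind S1 := map(map(map(int,int),map(nat,float)),int); substituting into the one remaining equation that mentions S1 gives: map(int,map(map(map(map(int,int),map(nat,float)),int),nat)) ≐ T1. Substituting into the earlier binding gives T := map(map(map(int,int),map(nat,float)),int).
Bind T3 := map(tup3(T1,T1,map(map(int,int),map(nat,float))),float); no other remaining equation mentions T3.
Clash: constants int and float differ; no unifier exists.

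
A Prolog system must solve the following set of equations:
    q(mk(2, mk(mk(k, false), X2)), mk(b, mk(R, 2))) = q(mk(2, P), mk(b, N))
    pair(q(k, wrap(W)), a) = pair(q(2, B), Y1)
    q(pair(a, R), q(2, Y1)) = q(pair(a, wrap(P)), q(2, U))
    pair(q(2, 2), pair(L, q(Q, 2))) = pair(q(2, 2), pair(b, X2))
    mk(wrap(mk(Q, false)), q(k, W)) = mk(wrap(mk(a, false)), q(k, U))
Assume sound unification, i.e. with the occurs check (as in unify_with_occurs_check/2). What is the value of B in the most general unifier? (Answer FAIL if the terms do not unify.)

Decompose q/2: mk(2, mk(mk(k, false), X2)) = mk(2, P),  mk(b, mk(R, 2)) = mk(b, N).
Decompose mk/2: 2 = 2,  mk(mk(k, false), X2) = P.
Delete trivial equation 2 = 2.
Bind P := mk(mk(k, false), X2); substituting into the one remaining equation that mentions P gives: q(pair(a, R), q(2, Y1)) = q(pair(a, wrap(mk(mk(k, false), X2))), q(2, U)).
Decompose mk/2: b = b,  mk(R, 2) = N.
Delete trivial equation b = b.
Bind N := mk(R, 2); no other remaining equation mentions N.
Decompose pair/2: q(k, wrap(W)) = q(2, B),  a = Y1.
Decompose q/2: k = 2,  wrap(W) = B.
Clash: constants k and 2 differ; no unifier exists.

FAIL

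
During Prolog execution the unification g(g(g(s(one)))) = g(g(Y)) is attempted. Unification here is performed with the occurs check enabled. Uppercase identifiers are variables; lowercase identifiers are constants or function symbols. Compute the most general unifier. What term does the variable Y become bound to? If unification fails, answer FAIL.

Decompose g/1: g(g(s(one))) = g(Y).
Decompose g/1: g(s(one)) = Y.
Bind Y := g(s(one)).
MGU = { Y -> g(s(one)) }, so Y -> g(s(one)).

g(s(one))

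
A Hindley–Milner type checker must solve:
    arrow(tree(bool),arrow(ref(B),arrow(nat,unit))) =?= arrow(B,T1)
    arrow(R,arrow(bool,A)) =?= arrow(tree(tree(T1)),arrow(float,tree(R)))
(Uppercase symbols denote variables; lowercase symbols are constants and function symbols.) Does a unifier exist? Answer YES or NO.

NO

Decompose arrow/2: tree(bool) =?= B,  arrow(ref(B),arrow(nat,unit)) =?= T1.
Bind B := tree(bool); substituting into the one remaining equation that mentions B gives: arrow(ref(tree(bool)),arrow(nat,unit)) =?= T1.
Bind T1 := arrow(ref(tree(bool)),arrow(nat,unit)); substituting into the remaining equation gives: arrow(R,arrow(bool,A)) =?= arrow(tree(tree(arrow(ref(tree(bool)),arrow(nat,unit)))),arrow(float,tree(R))).
Decompose arrow/2: R =?= tree(tree(arrow(ref(tree(bool)),arrow(nat,unit)))),  arrow(bool,A) =?= arrow(float,tree(R)).
Bind R := tree(tree(arrow(ref(tree(bool)),arrow(nat,unit)))); substituting into the remaining equation gives: arrow(bool,A) =?= arrow(float,tree(tree(tree(arrow(ref(tree(bool)),arrow(nat,unit)))))).
Decompose arrow/2: bool =?= float,  A =?= tree(tree(tree(arrow(ref(tree(bool)),arrow(nat,unit))))).
Clash: constants bool and float differ; no unifier exists.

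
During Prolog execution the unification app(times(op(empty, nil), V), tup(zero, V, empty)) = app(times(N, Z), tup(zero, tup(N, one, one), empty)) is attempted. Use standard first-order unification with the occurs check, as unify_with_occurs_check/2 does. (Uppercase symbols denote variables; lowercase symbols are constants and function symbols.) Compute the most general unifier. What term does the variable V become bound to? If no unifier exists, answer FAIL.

Decompose app/2: times(op(empty, nil), V) = times(N, Z),  tup(zero, V, empty) = tup(zero, tup(N, one, one), empty).
Decompose times/2: op(empty, nil) = N,  V = Z.
Bind N := op(empty, nil); substituting into the one remaining equation that mentions N gives: tup(zero, V, empty) = tup(zero, tup(op(empty, nil), one, one), empty).
Bind V := Z; substituting into the remaining equation gives: tup(zero, Z, empty) = tup(zero, tup(op(empty, nil), one, one), empty).
Decompose tup/3: zero = zero,  Z = tup(op(empty, nil), one, one),  empty = empty.
Delete trivial equation zero = zero.
Bind Z := tup(op(empty, nil), one, one); no other remaining equation mentions Z. Substituting into the earlier binding gives V := tup(op(empty, nil), one, one).
Delete trivial equation empty = empty.
MGU = { N = op(empty, nil), V = tup(op(empty, nil), one, one), Z = tup(op(empty, nil), one, one) }, so V = tup(op(empty, nil), one, one).

tup(op(empty, nil), one, one)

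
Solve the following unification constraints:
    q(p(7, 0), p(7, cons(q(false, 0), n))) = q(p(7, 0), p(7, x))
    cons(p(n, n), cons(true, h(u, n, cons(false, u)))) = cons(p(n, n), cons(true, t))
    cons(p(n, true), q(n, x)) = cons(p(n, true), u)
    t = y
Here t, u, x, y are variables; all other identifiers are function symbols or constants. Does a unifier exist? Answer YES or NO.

Decompose q/2: p(7, 0) = p(7, 0),  p(7, cons(q(false, 0), n)) = p(7, x).
Delete trivial equation p(7, 0) = p(7, 0).
Decompose p/2: 7 = 7,  cons(q(false, 0), n) = x.
Delete trivial equation 7 = 7.
Bind x := cons(q(false, 0), n); substituting into the one remaining equation that mentions x gives: cons(p(n, true), q(n, cons(q(false, 0), n))) = cons(p(n, true), u).
Decompose cons/2: p(n, n) = p(n, n),  cons(true, h(u, n, cons(false, u))) = cons(true, t).
Delete trivial equation p(n, n) = p(n, n).
Decompose cons/2: true = true,  h(u, n, cons(false, u)) = t.
Delete trivial equation true = true.
Bind t := h(u, n, cons(false, u)); substituting into the one remaining equation that mentions t gives: h(u, n, cons(false, u)) = y.
Decompose cons/2: p(n, true) = p(n, true),  q(n, cons(q(false, 0), n)) = u.
Delete trivial equation p(n, true) = p(n, true).
Bind u := q(n, cons(q(false, 0), n)); substituting into the remaining equation gives: h(q(n, cons(q(false, 0), n)), n, cons(false, q(n, cons(q(false, 0), n)))) = y. Substituting into the earlier binding gives t := h(q(n, cons(q(false, 0), n)), n, cons(false, q(n, cons(q(false, 0), n)))).
Bind y := h(q(n, cons(q(false, 0), n)), n, cons(false, q(n, cons(q(false, 0), n)))).
No equations remain and no clash or occurs-check failure arose, so a unifier exists.

YES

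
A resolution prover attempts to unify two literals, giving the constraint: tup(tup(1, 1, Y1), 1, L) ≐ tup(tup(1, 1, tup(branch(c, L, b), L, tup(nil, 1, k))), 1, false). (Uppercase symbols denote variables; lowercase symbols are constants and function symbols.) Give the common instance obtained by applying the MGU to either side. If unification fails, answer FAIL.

tup(tup(1, 1, tup(branch(c, false, b), false, tup(nil, 1, k))), 1, false)

Decompose tup/3: tup(1, 1, Y1) ≐ tup(1, 1, tup(branch(c, L, b), L, tup(nil, 1, k))),  1 ≐ 1,  L ≐ false.
Decompose tup/3: 1 ≐ 1,  1 ≐ 1,  Y1 ≐ tup(branch(c, L, b), L, tup(nil, 1, k)).
Delete trivial equation 1 ≐ 1.
Delete trivial equation 1 ≐ 1.
Bind Y1 := tup(branch(c, L, b), L, tup(nil, 1, k)); no other remaining equation mentions Y1.
Delete trivial equation 1 ≐ 1.
Bind L := false. Substituting into the earlier binding gives Y1 := tup(branch(c, false, b), false, tup(nil, 1, k)).
Applying the MGU to either side gives tup(tup(1, 1, tup(branch(c, false, b), false, tup(nil, 1, k))), 1, false).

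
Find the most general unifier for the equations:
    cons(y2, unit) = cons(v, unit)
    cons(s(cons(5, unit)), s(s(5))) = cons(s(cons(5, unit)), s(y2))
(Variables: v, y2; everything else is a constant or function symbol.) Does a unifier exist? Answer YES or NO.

YES

Decompose cons/2: y2 = v,  unit = unit.
Bind y2 := v; substituting into the one remaining equation that mentions y2 gives: cons(s(cons(5, unit)), s(s(5))) = cons(s(cons(5, unit)), s(v)).
Delete trivial equation unit = unit.
Decompose cons/2: s(cons(5, unit)) = s(cons(5, unit)),  s(s(5)) = s(v).
Delete trivial equation s(cons(5, unit)) = s(cons(5, unit)).
Decompose s/1: s(5) = v.
Bind v := s(5). Substituting into the earlier binding gives y2 := s(5).
No equations remain and no clash or occurs-check failure arose, so a unifier exists.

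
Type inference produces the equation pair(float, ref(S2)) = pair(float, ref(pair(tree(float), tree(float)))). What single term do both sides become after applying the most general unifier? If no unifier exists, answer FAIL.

Decompose pair/2: float = float,  ref(S2) = ref(pair(tree(float), tree(float))).
Delete trivial equation float = float.
Decompose ref/1: S2 = pair(tree(float), tree(float)).
Bind S2 := pair(tree(float), tree(float)).
Applying the MGU to either side gives pair(float, ref(pair(tree(float), tree(float)))).

pair(float, ref(pair(tree(float), tree(float))))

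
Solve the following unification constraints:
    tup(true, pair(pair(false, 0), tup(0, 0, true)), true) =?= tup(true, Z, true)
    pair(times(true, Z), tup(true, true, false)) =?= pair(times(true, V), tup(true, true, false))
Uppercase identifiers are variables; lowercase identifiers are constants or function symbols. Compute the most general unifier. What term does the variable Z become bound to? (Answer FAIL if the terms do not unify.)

pair(pair(false, 0), tup(0, 0, true))

Decompose tup/3: true =?= true,  pair(pair(false, 0), tup(0, 0, true)) =?= Z,  true =?= true.
Delete trivial equation true =?= true.
Bind Z := pair(pair(false, 0), tup(0, 0, true)); substituting into the one remaining equation that mentions Z gives: pair(times(true, pair(pair(false, 0), tup(0, 0, true))), tup(true, true, false)) =?= pair(times(true, V), tup(true, true, false)).
Delete trivial equation true =?= true.
Decompose pair/2: times(true, pair(pair(false, 0), tup(0, 0, true))) =?= times(true, V),  tup(true, true, false) =?= tup(true, true, false).
Decompose times/2: true =?= true,  pair(pair(false, 0), tup(0, 0, true)) =?= V.
Delete trivial equation true =?= true.
Bind V := pair(pair(false, 0), tup(0, 0, true)); no other remaining equation mentions V.
Delete trivial equation tup(true, true, false) =?= tup(true, true, false).
MGU = { Z -> pair(pair(false, 0), tup(0, 0, true)), V -> pair(pair(false, 0), tup(0, 0, true)) }, so Z -> pair(pair(false, 0), tup(0, 0, true)).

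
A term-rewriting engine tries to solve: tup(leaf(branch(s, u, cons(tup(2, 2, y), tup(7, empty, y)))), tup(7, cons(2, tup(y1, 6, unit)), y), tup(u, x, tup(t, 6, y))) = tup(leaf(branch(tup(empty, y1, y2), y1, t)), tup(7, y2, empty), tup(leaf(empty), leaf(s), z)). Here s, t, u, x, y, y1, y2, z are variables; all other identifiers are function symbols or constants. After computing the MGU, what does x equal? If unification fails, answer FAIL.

Decompose tup/3: leaf(branch(s, u, cons(tup(2, 2, y), tup(7, empty, y)))) = leaf(branch(tup(empty, y1, y2), y1, t)),  tup(7, cons(2, tup(y1, 6, unit)), y) = tup(7, y2, empty),  tup(u, x, tup(t, 6, y)) = tup(leaf(empty), leaf(s), z).
Decompose leaf/1: branch(s, u, cons(tup(2, 2, y), tup(7, empty, y))) = branch(tup(empty, y1, y2), y1, t).
Decompose branch/3: s = tup(empty, y1, y2),  u = y1,  cons(tup(2, 2, y), tup(7, empty, y)) = t.
Bind s := tup(empty, y1, y2); substituting into the one remaining equation that mentions s gives: tup(u, x, tup(t, 6, y)) = tup(leaf(empty), leaf(tup(empty, y1, y2)), z).
Bind u := y1; substituting into the one remaining equation that mentions u gives: tup(y1, x, tup(t, 6, y)) = tup(leaf(empty), leaf(tup(empty, y1, y2)), z).
Bind t := cons(tup(2, 2, y), tup(7, empty, y)); substituting into the one remaining equation that mentions t gives: tup(y1, x, tup(cons(tup(2, 2, y), tup(7, empty, y)), 6, y)) = tup(leaf(empty), leaf(tup(empty, y1, y2)), z).
Decompose tup/3: 7 = 7,  cons(2, tup(y1, 6, unit)) = y2,  y = empty.
Delete trivial equation 7 = 7.
Bind y2 := cons(2, tup(y1, 6, unit)); substituting into the one remaining equation that mentions y2 gives: tup(y1, x, tup(cons(tup(2, 2, y), tup(7, empty, y)), 6, y)) = tup(leaf(empty), leaf(tup(empty, y1, cons(2, tup(y1, 6, unit)))), z). Substituting into the earlier binding gives s := tup(empty, y1, cons(2, tup(y1, 6, unit))).
Bind y := empty; substituting into the remaining equation gives: tup(y1, x, tup(cons(tup(2, 2, empty), tup(7, empty, empty)), 6, empty)) = tup(leaf(empty), leaf(tup(empty, y1, cons(2, tup(y1, 6, unit)))), z). Substituting into the earlier binding gives t := cons(tup(2, 2, empty), tup(7, empty, empty)).
Decompose tup/3: y1 = leaf(empty),  x = leaf(tup(empty, y1, cons(2, tup(y1, 6, unit)))),  tup(cons(tup(2, 2, empty), tup(7, empty, empty)), 6, empty) = z.
Bind y1 := leaf(empty); substituting into the one remaining equation that mentions y1 gives: x = leaf(tup(empty, leaf(empty), cons(2, tup(leaf(empty), 6, unit)))). Substituting into the earlier bindings gives s := tup(empty, leaf(empty), cons(2, tup(leaf(empty), 6, unit))), u := leaf(empty), y2 := cons(2, tup(leaf(empty), 6, unit)).
Bind x := leaf(tup(empty, leaf(empty), cons(2, tup(leaf(empty), 6, unit)))); no other remaining equation mentions x.
Bind z := tup(cons(tup(2, 2, empty), tup(7, empty, empty)), 6, empty).
MGU = { s := tup(empty, leaf(empty), cons(2, tup(leaf(empty), 6, unit))), u := leaf(empty), t := cons(tup(2, 2, empty), tup(7, empty, empty)), y2 := cons(2, tup(leaf(empty), 6, unit)), y := empty, y1 := leaf(empty), x := leaf(tup(empty, leaf(empty), cons(2, tup(leaf(empty), 6, unit)))), z := tup(cons(tup(2, 2, empty), tup(7, empty, empty)), 6, empty) }, so x := leaf(tup(empty, leaf(empty), cons(2, tup(leaf(empty), 6, unit)))).

leaf(tup(empty, leaf(empty), cons(2, tup(leaf(empty), 6, unit))))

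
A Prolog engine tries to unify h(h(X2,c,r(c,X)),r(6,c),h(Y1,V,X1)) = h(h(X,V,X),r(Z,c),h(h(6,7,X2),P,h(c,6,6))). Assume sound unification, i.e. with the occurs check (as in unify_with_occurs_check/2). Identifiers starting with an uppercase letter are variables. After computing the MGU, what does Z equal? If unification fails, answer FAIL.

FAIL

Decompose h/3: h(X2,c,r(c,X)) = h(X,V,X),  r(6,c) = r(Z,c),  h(Y1,V,X1) = h(h(6,7,X2),P,h(c,6,6)).
Decompose h/3: X2 = X,  c = V,  r(c,X) = X.
Bind X2 := X; substituting into the one remaining equation that mentions X2 gives: h(Y1,V,X1) = h(h(6,7,X),P,h(c,6,6)).
Bind V := c; substituting into the one remaining equation that mentions V gives: h(Y1,c,X1) = h(h(6,7,X),P,h(c,6,6)).
Occurs check fails: X occurs in r(c,X); the equation X = r(c,X) has no finite solution.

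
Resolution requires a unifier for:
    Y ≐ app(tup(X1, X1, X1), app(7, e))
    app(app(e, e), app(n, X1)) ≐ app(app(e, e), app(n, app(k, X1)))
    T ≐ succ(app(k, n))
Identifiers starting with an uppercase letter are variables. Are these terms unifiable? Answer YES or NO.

NO

Bind Y := app(tup(X1, X1, X1), app(7, e)); no other remaining equation mentions Y.
Decompose app/2: app(e, e) ≐ app(e, e),  app(n, X1) ≐ app(n, app(k, X1)).
Delete trivial equation app(e, e) ≐ app(e, e).
Decompose app/2: n ≐ n,  X1 ≐ app(k, X1).
Delete trivial equation n ≐ n.
Occurs check fails: X1 occurs in app(k, X1); the equation X1 ≐ app(k, X1) has no finite solution.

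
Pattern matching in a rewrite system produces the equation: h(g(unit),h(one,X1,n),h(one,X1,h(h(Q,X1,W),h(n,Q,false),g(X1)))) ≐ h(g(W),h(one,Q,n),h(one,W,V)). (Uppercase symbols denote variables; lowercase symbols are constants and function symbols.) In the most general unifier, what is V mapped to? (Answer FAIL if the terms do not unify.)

Decompose h/3: g(unit) ≐ g(W),  h(one,X1,n) ≐ h(one,Q,n),  h(one,X1,h(h(Q,X1,W),h(n,Q,false),g(X1))) ≐ h(one,W,V).
Decompose g/1: unit ≐ W.
Bind W := unit; substituting into the one remaining equation that mentions W gives: h(one,X1,h(h(Q,X1,unit),h(n,Q,false),g(X1))) ≐ h(one,unit,V).
Decompose h/3: one ≐ one,  X1 ≐ Q,  n ≐ n.
Delete trivial equation one ≐ one.
Bind X1 := Q; substituting into the one remaining equation that mentions X1 gives: h(one,Q,h(h(Q,Q,unit),h(n,Q,false),g(Q))) ≐ h(one,unit,V).
Delete trivial equation n ≐ n.
Decompose h/3: one ≐ one,  Q ≐ unit,  h(h(Q,Q,unit),h(n,Q,false),g(Q)) ≐ V.
Delete trivial equation one ≐ one.
Bind Q := unit; substituting into the remaining equation gives: h(h(unit,unit,unit),h(n,unit,false),g(unit)) ≐ V. Substituting into the earlier binding gives X1 := unit.
Bind V := h(h(unit,unit,unit),h(n,unit,false),g(unit)).
MGU = { W -> unit, X1 -> unit, Q -> unit, V -> h(h(unit,unit,unit),h(n,unit,false),g(unit)) }, so V -> h(h(unit,unit,unit),h(n,unit,false),g(unit)).

h(h(unit,unit,unit),h(n,unit,false),g(unit))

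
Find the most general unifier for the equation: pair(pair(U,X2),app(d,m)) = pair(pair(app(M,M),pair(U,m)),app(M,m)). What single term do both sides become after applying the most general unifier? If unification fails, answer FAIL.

Decompose pair/2: pair(U,X2) = pair(app(M,M),pair(U,m)),  app(d,m) = app(M,m).
Decompose pair/2: U = app(M,M),  X2 = pair(U,m).
Bind U := app(M,M); substituting into the one remaining equation that mentions U gives: X2 = pair(app(M,M),m).
Bind X2 := pair(app(M,M),m); no other remaining equation mentions X2.
Decompose app/2: d = M,  m = m.
Bind M := d; no other remaining equation mentions M. Substituting into the earlier bindings gives U := app(d,d), X2 := pair(app(d,d),m).
Delete trivial equation m = m.
Applying the MGU to either side gives pair(pair(app(d,d),pair(app(d,d),m)),app(d,m)).

pair(pair(app(d,d),pair(app(d,d),m)),app(d,m))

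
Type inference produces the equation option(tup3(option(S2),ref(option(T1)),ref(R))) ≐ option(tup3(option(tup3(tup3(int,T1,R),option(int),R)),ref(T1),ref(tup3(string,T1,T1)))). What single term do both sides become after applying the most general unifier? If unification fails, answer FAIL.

Decompose option/1: tup3(option(S2),ref(option(T1)),ref(R)) ≐ tup3(option(tup3(tup3(int,T1,R),option(int),R)),ref(T1),ref(tup3(string,T1,T1))).
Decompose tup3/3: option(S2) ≐ option(tup3(tup3(int,T1,R),option(int),R)),  ref(option(T1)) ≐ ref(T1),  ref(R) ≐ ref(tup3(string,T1,T1)).
Decompose option/1: S2 ≐ tup3(tup3(int,T1,R),option(int),R).
Bind S2 := tup3(tup3(int,T1,R),option(int),R); no other remaining equation mentions S2.
Decompose ref/1: option(T1) ≐ T1.
Occurs check fails: T1 occurs in option(T1); the equation T1 ≐ option(T1) has no finite solution.

FAIL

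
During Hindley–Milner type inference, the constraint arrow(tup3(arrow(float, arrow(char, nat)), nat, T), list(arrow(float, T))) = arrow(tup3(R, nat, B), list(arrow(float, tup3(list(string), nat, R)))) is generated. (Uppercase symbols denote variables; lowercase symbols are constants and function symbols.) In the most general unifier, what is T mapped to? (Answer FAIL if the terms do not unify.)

tup3(list(string), nat, arrow(float, arrow(char, nat)))

Decompose arrow/2: tup3(arrow(float, arrow(char, nat)), nat, T) = tup3(R, nat, B),  list(arrow(float, T)) = list(arrow(float, tup3(list(string), nat, R))).
Decompose tup3/3: arrow(float, arrow(char, nat)) = R,  nat = nat,  T = B.
Bind R := arrow(float, arrow(char, nat)); substituting into the one remaining equation that mentions R gives: list(arrow(float, T)) = list(arrow(float, tup3(list(string), nat, arrow(float, arrow(char, nat))))).
Delete trivial equation nat = nat.
Bind T := B; substituting into the remaining equation gives: list(arrow(float, B)) = list(arrow(float, tup3(list(string), nat, arrow(float, arrow(char, nat))))).
Decompose list/1: arrow(float, B) = arrow(float, tup3(list(string), nat, arrow(float, arrow(char, nat)))).
Decompose arrow/2: float = float,  B = tup3(list(string), nat, arrow(float, arrow(char, nat))).
Delete trivial equation float = float.
Bind B := tup3(list(string), nat, arrow(float, arrow(char, nat))). Substituting into the earlier binding gives T := tup3(list(string), nat, arrow(float, arrow(char, nat))).
MGU = { R ↦ arrow(float, arrow(char, nat)), T ↦ tup3(list(string), nat, arrow(float, arrow(char, nat))), B ↦ tup3(list(string), nat, arrow(float, arrow(char, nat))) }, so T ↦ tup3(list(string), nat, arrow(float, arrow(char, nat))).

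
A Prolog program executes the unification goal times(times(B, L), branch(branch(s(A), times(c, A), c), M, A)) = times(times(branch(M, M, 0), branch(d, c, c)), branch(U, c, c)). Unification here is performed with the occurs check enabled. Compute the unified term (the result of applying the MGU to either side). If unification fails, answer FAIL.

Decompose times/2: times(B, L) = times(branch(M, M, 0), branch(d, c, c)),  branch(branch(s(A), times(c, A), c), M, A) = branch(U, c, c).
Decompose times/2: B = branch(M, M, 0),  L = branch(d, c, c).
Bind B := branch(M, M, 0); no other remaining equation mentions B.
Bind L := branch(d, c, c); no other remaining equation mentions L.
Decompose branch/3: branch(s(A), times(c, A), c) = U,  M = c,  A = c.
Bind U := branch(s(A), times(c, A), c); no other remaining equation mentions U.
Bind M := c; no other remaining equation mentions M. Substituting into the earlier binding gives B := branch(c, c, 0).
Bind A := c. Substituting into the earlier binding gives U := branch(s(c), times(c, c), c).
Applying the MGU to either side gives times(times(branch(c, c, 0), branch(d, c, c)), branch(branch(s(c), times(c, c), c), c, c)).

times(times(branch(c, c, 0), branch(d, c, c)), branch(branch(s(c), times(c, c), c), c, c))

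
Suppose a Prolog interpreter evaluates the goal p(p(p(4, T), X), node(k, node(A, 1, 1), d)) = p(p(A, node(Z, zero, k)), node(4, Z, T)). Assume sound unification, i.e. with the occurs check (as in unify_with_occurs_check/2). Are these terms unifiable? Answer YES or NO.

Decompose p/2: p(p(4, T), X) = p(A, node(Z, zero, k)),  node(k, node(A, 1, 1), d) = node(4, Z, T).
Decompose p/2: p(4, T) = A,  X = node(Z, zero, k).
Bind A := p(4, T); substituting into the one remaining equation that mentions A gives: node(k, node(p(4, T), 1, 1), d) = node(4, Z, T).
Bind X := node(Z, zero, k); no other remaining equation mentions X.
Decompose node/3: k = 4,  node(p(4, T), 1, 1) = Z,  d = T.
Clash: constants k and 4 differ; no unifier exists.

NO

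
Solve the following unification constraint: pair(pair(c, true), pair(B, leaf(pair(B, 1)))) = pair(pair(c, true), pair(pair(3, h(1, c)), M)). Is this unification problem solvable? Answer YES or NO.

YES

Decompose pair/2: pair(c, true) = pair(c, true),  pair(B, leaf(pair(B, 1))) = pair(pair(3, h(1, c)), M).
Delete trivial equation pair(c, true) = pair(c, true).
Decompose pair/2: B = pair(3, h(1, c)),  leaf(pair(B, 1)) = M.
Bind B := pair(3, h(1, c)); substituting into the remaining equation gives: leaf(pair(pair(3, h(1, c)), 1)) = M.
Bind M := leaf(pair(pair(3, h(1, c)), 1)).
No equations remain and no clash or occurs-check failure arose, so a unifier exists.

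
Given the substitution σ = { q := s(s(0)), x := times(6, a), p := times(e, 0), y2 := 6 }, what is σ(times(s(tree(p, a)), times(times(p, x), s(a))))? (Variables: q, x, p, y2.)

times(s(tree(times(e, 0), a)), times(times(times(e, 0), times(6, a)), s(a)))

Replace each occurrence of x with times(6, a).
Replace each occurrence of p with times(e, 0).
Result: times(s(tree(times(e, 0), a)), times(times(times(e, 0), times(6, a)), s(a))).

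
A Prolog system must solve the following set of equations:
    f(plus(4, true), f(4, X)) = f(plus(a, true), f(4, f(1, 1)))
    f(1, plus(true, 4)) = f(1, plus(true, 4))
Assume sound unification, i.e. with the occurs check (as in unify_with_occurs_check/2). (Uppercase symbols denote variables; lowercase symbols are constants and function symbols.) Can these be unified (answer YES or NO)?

Decompose f/2: plus(4, true) = plus(a, true),  f(4, X) = f(4, f(1, 1)).
Decompose plus/2: 4 = a,  true = true.
Clash: constants 4 and a differ; no unifier exists.

NO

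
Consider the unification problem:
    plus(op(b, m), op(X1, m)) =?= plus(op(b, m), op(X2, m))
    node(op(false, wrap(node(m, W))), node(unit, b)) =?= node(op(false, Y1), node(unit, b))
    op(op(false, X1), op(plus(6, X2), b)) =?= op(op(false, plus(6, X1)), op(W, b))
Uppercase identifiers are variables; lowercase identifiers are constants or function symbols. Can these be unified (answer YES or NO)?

NO

Decompose plus/2: op(b, m) =?= op(b, m),  op(X1, m) =?= op(X2, m).
Delete trivial equation op(b, m) =?= op(b, m).
Decompose op/2: X1 =?= X2,  m =?= m.
Bind X1 := X2; substituting into the one remaining equation that mentions X1 gives: op(op(false, X2), op(plus(6, X2), b)) =?= op(op(false, plus(6, X2)), op(W, b)).
Delete trivial equation m =?= m.
Decompose node/2: op(false, wrap(node(m, W))) =?= op(false, Y1),  node(unit, b) =?= node(unit, b).
Decompose op/2: false =?= false,  wrap(node(m, W)) =?= Y1.
Delete trivial equation false =?= false.
Bind Y1 := wrap(node(m, W)); no other remaining equation mentions Y1.
Delete trivial equation node(unit, b) =?= node(unit, b).
Decompose op/2: op(false, X2) =?= op(false, plus(6, X2)),  op(plus(6, X2), b) =?= op(W, b).
Decompose op/2: false =?= false,  X2 =?= plus(6, X2).
Delete trivial equation false =?= false.
Occurs check fails: X2 occurs in plus(6, X2); the equation X2 =?= plus(6, X2) has no finite solution.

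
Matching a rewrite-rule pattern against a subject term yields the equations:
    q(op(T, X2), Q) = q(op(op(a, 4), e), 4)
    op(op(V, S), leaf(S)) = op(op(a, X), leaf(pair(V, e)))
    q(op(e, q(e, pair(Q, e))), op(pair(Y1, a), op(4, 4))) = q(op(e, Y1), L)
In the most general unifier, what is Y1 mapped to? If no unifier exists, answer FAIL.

Decompose q/2: op(T, X2) = op(op(a, 4), e),  Q = 4.
Decompose op/2: T = op(a, 4),  X2 = e.
Bind T := op(a, 4); no other remaining equation mentions T.
Bind X2 := e; no other remaining equation mentions X2.
Bind Q := 4; substituting into the one remaining equation that mentions Q gives: q(op(e, q(e, pair(4, e))), op(pair(Y1, a), op(4, 4))) = q(op(e, Y1), L).
Decompose op/2: op(V, S) = op(a, X),  leaf(S) = leaf(pair(V, e)).
Decompose op/2: V = a,  S = X.
Bind V := a; substituting into the one remaining equation that mentions V gives: leaf(S) = leaf(pair(a, e)).
Bind S := X; substituting into the one remaining equation that mentions S gives: leaf(X) = leaf(pair(a, e)).
Decompose leaf/1: X = pair(a, e).
Bind X := pair(a, e); no other remaining equation mentions X. Substituting into the earlier binding gives S := pair(a, e).
Decompose q/2: op(e, q(e, pair(4, e))) = op(e, Y1),  op(pair(Y1, a), op(4, 4)) = L.
Decompose op/2: e = e,  q(e, pair(4, e)) = Y1.
Delete trivial equation e = e.
Bind Y1 := q(e, pair(4, e)); substituting into the remaining equation gives: op(pair(q(e, pair(4, e)), a), op(4, 4)) = L.
Bind L := op(pair(q(e, pair(4, e)), a), op(4, 4)).
MGU = { T -> op(a, 4), X2 -> e, Q -> 4, V -> a, S -> pair(a, e), X -> pair(a, e), Y1 -> q(e, pair(4, e)), L -> op(pair(q(e, pair(4, e)), a), op(4, 4)) }, so Y1 -> q(e, pair(4, e)).

q(e, pair(4, e))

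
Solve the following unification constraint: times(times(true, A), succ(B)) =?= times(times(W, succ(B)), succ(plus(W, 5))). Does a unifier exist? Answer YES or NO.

Decompose times/2: times(true, A) =?= times(W, succ(B)),  succ(B) =?= succ(plus(W, 5)).
Decompose times/2: true =?= W,  A =?= succ(B).
Bind W := true; substituting into the one remaining equation that mentions W gives: succ(B) =?= succ(plus(true, 5)).
Bind A := succ(B); no other remaining equation mentions A.
Decompose succ/1: B =?= plus(true, 5).
Bind B := plus(true, 5). Substituting into the earlier binding gives A := succ(plus(true, 5)).
No equations remain and no clash or occurs-check failure arose, so a unifier exists.

YES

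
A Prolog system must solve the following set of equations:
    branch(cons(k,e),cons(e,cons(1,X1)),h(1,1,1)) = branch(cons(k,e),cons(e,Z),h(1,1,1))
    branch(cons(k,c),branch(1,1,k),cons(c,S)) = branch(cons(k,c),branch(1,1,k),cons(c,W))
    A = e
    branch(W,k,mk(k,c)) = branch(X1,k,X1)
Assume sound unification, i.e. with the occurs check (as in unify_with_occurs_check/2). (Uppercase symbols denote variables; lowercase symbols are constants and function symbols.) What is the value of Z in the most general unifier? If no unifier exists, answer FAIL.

cons(1,mk(k,c))

Decompose branch/3: cons(k,e) = cons(k,e),  cons(e,cons(1,X1)) = cons(e,Z),  h(1,1,1) = h(1,1,1).
Delete trivial equation cons(k,e) = cons(k,e).
Decompose cons/2: e = e,  cons(1,X1) = Z.
Delete trivial equation e = e.
Bind Z := cons(1,X1); no other remaining equation mentions Z.
Delete trivial equation h(1,1,1) = h(1,1,1).
Decompose branch/3: cons(k,c) = cons(k,c),  branch(1,1,k) = branch(1,1,k),  cons(c,S) = cons(c,W).
Delete trivial equation cons(k,c) = cons(k,c).
Delete trivial equation branch(1,1,k) = branch(1,1,k).
Decompose cons/2: c = c,  S = W.
Delete trivial equation c = c.
Bind S := W; no other remaining equation mentions S.
Bind A := e; no other remaining equation mentions A.
Decompose branch/3: W = X1,  k = k,  mk(k,c) = X1.
Bind W := X1; no other remaining equation mentions W. Substituting into the earlier binding gives S := X1.
Delete trivial equation k = k.
Bind X1 := mk(k,c). Substituting into the earlier bindings gives Z := cons(1,mk(k,c)), S := mk(k,c), W := mk(k,c).
MGU = { Z ↦ cons(1,mk(k,c)), S ↦ mk(k,c), A ↦ e, W ↦ mk(k,c), X1 ↦ mk(k,c) }, so Z ↦ cons(1,mk(k,c)).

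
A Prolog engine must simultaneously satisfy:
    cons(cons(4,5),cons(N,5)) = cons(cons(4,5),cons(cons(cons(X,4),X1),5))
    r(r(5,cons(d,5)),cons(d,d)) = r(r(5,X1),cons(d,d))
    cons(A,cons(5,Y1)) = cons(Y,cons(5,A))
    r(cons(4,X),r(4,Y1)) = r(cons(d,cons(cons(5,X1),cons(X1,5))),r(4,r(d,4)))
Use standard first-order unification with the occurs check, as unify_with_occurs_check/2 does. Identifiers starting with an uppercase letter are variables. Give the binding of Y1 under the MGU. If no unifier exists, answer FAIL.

Decompose cons/2: cons(4,5) = cons(4,5),  cons(N,5) = cons(cons(cons(X,4),X1),5).
Delete trivial equation cons(4,5) = cons(4,5).
Decompose cons/2: N = cons(cons(X,4),X1),  5 = 5.
Bind N := cons(cons(X,4),X1); no other remaining equation mentions N.
Delete trivial equation 5 = 5.
Decompose r/2: r(5,cons(d,5)) = r(5,X1),  cons(d,d) = cons(d,d).
Decompose r/2: 5 = 5,  cons(d,5) = X1.
Delete trivial equation 5 = 5.
Bind X1 := cons(d,5); substituting into the one remaining equation that mentions X1 gives: r(cons(4,X),r(4,Y1)) = r(cons(d,cons(cons(5,cons(d,5)),cons(cons(d,5),5))),r(4,r(d,4))). Substituting into the earlier binding gives N := cons(cons(X,4),cons(d,5)).
Delete trivial equation cons(d,d) = cons(d,d).
Decompose cons/2: A = Y,  cons(5,Y1) = cons(5,A).
Bind A := Y; substituting into the one remaining equation that mentions A gives: cons(5,Y1) = cons(5,Y).
Decompose cons/2: 5 = 5,  Y1 = Y.
Delete trivial equation 5 = 5.
Bind Y1 := Y; substituting into the remaining equation gives: r(cons(4,X),r(4,Y)) = r(cons(d,cons(cons(5,cons(d,5)),cons(cons(d,5),5))),r(4,r(d,4))).
Decompose r/2: cons(4,X) = cons(d,cons(cons(5,cons(d,5)),cons(cons(d,5),5))),  r(4,Y) = r(4,r(d,4)).
Decompose cons/2: 4 = d,  X = cons(cons(5,cons(d,5)),cons(cons(d,5),5)).
Clash: constants 4 and d differ; no unifier exists.

FAIL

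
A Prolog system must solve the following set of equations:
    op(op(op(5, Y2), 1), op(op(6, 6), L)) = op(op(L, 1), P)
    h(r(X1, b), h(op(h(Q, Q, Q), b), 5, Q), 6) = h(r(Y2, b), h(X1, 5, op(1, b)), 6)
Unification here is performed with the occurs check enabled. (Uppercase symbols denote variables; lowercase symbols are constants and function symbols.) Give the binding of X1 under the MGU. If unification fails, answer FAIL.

op(h(op(1, b), op(1, b), op(1, b)), b)

Decompose op/2: op(op(5, Y2), 1) = op(L, 1),  op(op(6, 6), L) = P.
Decompose op/2: op(5, Y2) = L,  1 = 1.
Bind L := op(5, Y2); substituting into the one remaining equation that mentions L gives: op(op(6, 6), op(5, Y2)) = P.
Delete trivial equation 1 = 1.
Bind P := op(op(6, 6), op(5, Y2)); no other remaining equation mentions P.
Decompose h/3: r(X1, b) = r(Y2, b),  h(op(h(Q, Q, Q), b), 5, Q) = h(X1, 5, op(1, b)),  6 = 6.
Decompose r/2: X1 = Y2,  b = b.
Bind X1 := Y2; substituting into the one remaining equation that mentions X1 gives: h(op(h(Q, Q, Q), b), 5, Q) = h(Y2, 5, op(1, b)).
Delete trivial equation b = b.
Decompose h/3: op(h(Q, Q, Q), b) = Y2,  5 = 5,  Q = op(1, b).
Bind Y2 := op(h(Q, Q, Q), b); no other remaining equation mentions Y2. Substituting into the earlier bindings gives L := op(5, op(h(Q, Q, Q), b)), P := op(op(6, 6), op(5, op(h(Q, Q, Q), b))), X1 := op(h(Q, Q, Q), b).
Delete trivial equation 5 = 5.
Bind Q := op(1, b); no other remaining equation mentions Q. Substituting into the earlier bindings gives L := op(5, op(h(op(1, b), op(1, b), op(1, b)), b)), P := op(op(6, 6), op(5, op(h(op(1, b), op(1, b), op(1, b)), b))), X1 := op(h(op(1, b), op(1, b), op(1, b)), b), Y2 := op(h(op(1, b), op(1, b), op(1, b)), b).
Delete trivial equation 6 = 6.
MGU = { L -> op(5, op(h(op(1, b), op(1, b), op(1, b)), b)), P -> op(op(6, 6), op(5, op(h(op(1, b), op(1, b), op(1, b)), b))), X1 -> op(h(op(1, b), op(1, b), op(1, b)), b), Y2 -> op(h(op(1, b), op(1, b), op(1, b)), b), Q -> op(1, b) }, so X1 -> op(h(op(1, b), op(1, b), op(1, b)), b).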